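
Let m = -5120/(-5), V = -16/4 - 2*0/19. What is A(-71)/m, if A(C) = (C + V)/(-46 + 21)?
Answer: 3/1024 ≈ 0.0029297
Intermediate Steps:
V = -4 (V = -16*1/4 + 0*(1/19) = -4 + 0 = -4)
A(C) = 4/25 - C/25 (A(C) = (C - 4)/(-46 + 21) = (-4 + C)/(-25) = (-4 + C)*(-1/25) = 4/25 - C/25)
m = 1024 (m = -5120*(-1/5) = 1024)
A(-71)/m = (4/25 - 1/25*(-71))/1024 = (4/25 + 71/25)*(1/1024) = 3*(1/1024) = 3/1024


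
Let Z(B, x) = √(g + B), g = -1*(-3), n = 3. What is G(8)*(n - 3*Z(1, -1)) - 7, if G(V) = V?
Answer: -31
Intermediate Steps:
g = 3
Z(B, x) = √(3 + B)
G(8)*(n - 3*Z(1, -1)) - 7 = 8*(3 - 3*√(3 + 1)) - 7 = 8*(3 - 3*√4) - 7 = 8*(3 - 3*2) - 7 = 8*(3 - 6) - 7 = 8*(-3) - 7 = -24 - 7 = -31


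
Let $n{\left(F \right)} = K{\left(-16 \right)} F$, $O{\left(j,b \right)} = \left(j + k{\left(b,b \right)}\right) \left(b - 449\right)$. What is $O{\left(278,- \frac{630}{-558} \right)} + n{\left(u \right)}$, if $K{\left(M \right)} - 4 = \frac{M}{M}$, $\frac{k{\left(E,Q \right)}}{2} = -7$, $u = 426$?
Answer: $- \frac{3599346}{31} \approx -1.1611 \cdot 10^{5}$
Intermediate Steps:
$k{\left(E,Q \right)} = -14$ ($k{\left(E,Q \right)} = 2 \left(-7\right) = -14$)
$O{\left(j,b \right)} = \left(-449 + b\right) \left(-14 + j\right)$ ($O{\left(j,b \right)} = \left(j - 14\right) \left(b - 449\right) = \left(-14 + j\right) \left(-449 + b\right) = \left(-449 + b\right) \left(-14 + j\right)$)
$K{\left(M \right)} = 5$ ($K{\left(M \right)} = 4 + \frac{M}{M} = 4 + 1 = 5$)
$n{\left(F \right)} = 5 F$
$O{\left(278,- \frac{630}{-558} \right)} + n{\left(u \right)} = \left(6286 - 124822 - 14 \left(- \frac{630}{-558}\right) + - \frac{630}{-558} \cdot 278\right) + 5 \cdot 426 = \left(6286 - 124822 - 14 \left(\left(-630\right) \left(- \frac{1}{558}\right)\right) + \left(-630\right) \left(- \frac{1}{558}\right) 278\right) + 2130 = \left(6286 - 124822 - \frac{490}{31} + \frac{35}{31} \cdot 278\right) + 2130 = \left(6286 - 124822 - \frac{490}{31} + \frac{9730}{31}\right) + 2130 = - \frac{3665376}{31} + 2130 = - \frac{3599346}{31}$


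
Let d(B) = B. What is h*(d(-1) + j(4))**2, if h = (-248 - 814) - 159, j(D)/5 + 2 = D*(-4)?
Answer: -10111101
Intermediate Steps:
j(D) = -10 - 20*D (j(D) = -10 + 5*(D*(-4)) = -10 + 5*(-4*D) = -10 - 20*D)
h = -1221 (h = -1062 - 159 = -1221)
h*(d(-1) + j(4))**2 = -1221*(-1 + (-10 - 20*4))**2 = -1221*(-1 + (-10 - 80))**2 = -1221*(-1 - 90)**2 = -1221*(-91)**2 = -1221*8281 = -10111101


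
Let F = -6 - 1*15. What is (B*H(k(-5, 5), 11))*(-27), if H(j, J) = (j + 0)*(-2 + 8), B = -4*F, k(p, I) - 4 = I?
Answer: -122472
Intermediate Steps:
F = -21 (F = -6 - 15 = -21)
k(p, I) = 4 + I
B = 84 (B = -4*(-21) = 84)
H(j, J) = 6*j (H(j, J) = j*6 = 6*j)
(B*H(k(-5, 5), 11))*(-27) = (84*(6*(4 + 5)))*(-27) = (84*(6*9))*(-27) = (84*54)*(-27) = 4536*(-27) = -122472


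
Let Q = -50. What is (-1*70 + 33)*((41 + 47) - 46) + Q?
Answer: -1604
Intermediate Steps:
(-1*70 + 33)*((41 + 47) - 46) + Q = (-1*70 + 33)*((41 + 47) - 46) - 50 = (-70 + 33)*(88 - 46) - 50 = -37*42 - 50 = -1554 - 50 = -1604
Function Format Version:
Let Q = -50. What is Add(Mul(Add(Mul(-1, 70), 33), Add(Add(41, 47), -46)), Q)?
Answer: -1604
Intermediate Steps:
Add(Mul(Add(Mul(-1, 70), 33), Add(Add(41, 47), -46)), Q) = Add(Mul(Add(Mul(-1, 70), 33), Add(Add(41, 47), -46)), -50) = Add(Mul(Add(-70, 33), Add(88, -46)), -50) = Add(Mul(-37, 42), -50) = Add(-1554, -50) = -1604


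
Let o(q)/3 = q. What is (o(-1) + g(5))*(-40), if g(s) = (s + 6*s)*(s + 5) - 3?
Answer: -13760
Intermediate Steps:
o(q) = 3*q
g(s) = -3 + 7*s*(5 + s) (g(s) = (7*s)*(5 + s) - 3 = 7*s*(5 + s) - 3 = -3 + 7*s*(5 + s))
(o(-1) + g(5))*(-40) = (3*(-1) + (-3 + 7*5**2 + 35*5))*(-40) = (-3 + (-3 + 7*25 + 175))*(-40) = (-3 + (-3 + 175 + 175))*(-40) = (-3 + 347)*(-40) = 344*(-40) = -13760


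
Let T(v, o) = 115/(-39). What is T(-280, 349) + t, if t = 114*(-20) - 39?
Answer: -90556/39 ≈ -2321.9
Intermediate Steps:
T(v, o) = -115/39 (T(v, o) = 115*(-1/39) = -115/39)
t = -2319 (t = -2280 - 39 = -2319)
T(-280, 349) + t = -115/39 - 2319 = -90556/39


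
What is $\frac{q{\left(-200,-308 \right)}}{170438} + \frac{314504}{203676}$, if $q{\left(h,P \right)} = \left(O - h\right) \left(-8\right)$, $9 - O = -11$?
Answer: $\frac{6655620374}{4339266261} \approx 1.5338$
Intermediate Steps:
$O = 20$ ($O = 9 - -11 = 9 + 11 = 20$)
$q{\left(h,P \right)} = -160 + 8 h$ ($q{\left(h,P \right)} = \left(20 - h\right) \left(-8\right) = -160 + 8 h$)
$\frac{q{\left(-200,-308 \right)}}{170438} + \frac{314504}{203676} = \frac{-160 + 8 \left(-200\right)}{170438} + \frac{314504}{203676} = \left(-160 - 1600\right) \frac{1}{170438} + 314504 \cdot \frac{1}{203676} = \left(-1760\right) \frac{1}{170438} + \frac{78626}{50919} = - \frac{880}{85219} + \frac{78626}{50919} = \frac{6655620374}{4339266261}$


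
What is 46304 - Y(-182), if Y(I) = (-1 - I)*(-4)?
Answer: 47028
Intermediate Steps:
Y(I) = 4 + 4*I
46304 - Y(-182) = 46304 - (4 + 4*(-182)) = 46304 - (4 - 728) = 46304 - 1*(-724) = 46304 + 724 = 47028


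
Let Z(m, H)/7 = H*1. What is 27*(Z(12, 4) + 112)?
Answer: 3780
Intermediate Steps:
Z(m, H) = 7*H (Z(m, H) = 7*(H*1) = 7*H)
27*(Z(12, 4) + 112) = 27*(7*4 + 112) = 27*(28 + 112) = 27*140 = 3780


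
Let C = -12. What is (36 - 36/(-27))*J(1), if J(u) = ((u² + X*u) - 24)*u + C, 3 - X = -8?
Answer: -896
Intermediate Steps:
X = 11 (X = 3 - 1*(-8) = 3 + 8 = 11)
J(u) = -12 + u*(-24 + u² + 11*u) (J(u) = ((u² + 11*u) - 24)*u - 12 = (-24 + u² + 11*u)*u - 12 = u*(-24 + u² + 11*u) - 12 = -12 + u*(-24 + u² + 11*u))
(36 - 36/(-27))*J(1) = (36 - 36/(-27))*(-12 + 1³ - 24*1 + 11*1²) = (36 - 36*(-1/27))*(-12 + 1 - 24 + 11*1) = (36 + 4/3)*(-12 + 1 - 24 + 11) = (112/3)*(-24) = -896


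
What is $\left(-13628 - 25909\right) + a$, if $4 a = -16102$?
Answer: $- \frac{87125}{2} \approx -43563.0$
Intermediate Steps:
$a = - \frac{8051}{2}$ ($a = \frac{1}{4} \left(-16102\right) = - \frac{8051}{2} \approx -4025.5$)
$\left(-13628 - 25909\right) + a = \left(-13628 - 25909\right) - \frac{8051}{2} = -39537 - \frac{8051}{2} = - \frac{87125}{2}$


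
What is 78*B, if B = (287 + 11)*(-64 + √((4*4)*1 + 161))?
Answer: -1487616 + 23244*√177 ≈ -1.1784e+6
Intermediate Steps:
B = -19072 + 298*√177 (B = 298*(-64 + √(16*1 + 161)) = 298*(-64 + √(16 + 161)) = 298*(-64 + √177) = -19072 + 298*√177 ≈ -15107.)
78*B = 78*(-19072 + 298*√177) = -1487616 + 23244*√177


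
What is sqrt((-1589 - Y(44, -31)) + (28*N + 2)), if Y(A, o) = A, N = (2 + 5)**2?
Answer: I*sqrt(259) ≈ 16.093*I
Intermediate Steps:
N = 49 (N = 7**2 = 49)
sqrt((-1589 - Y(44, -31)) + (28*N + 2)) = sqrt((-1589 - 1*44) + (28*49 + 2)) = sqrt((-1589 - 44) + (1372 + 2)) = sqrt(-1633 + 1374) = sqrt(-259) = I*sqrt(259)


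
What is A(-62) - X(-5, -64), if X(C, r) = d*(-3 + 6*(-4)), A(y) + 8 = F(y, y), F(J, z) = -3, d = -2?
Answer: -65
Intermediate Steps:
A(y) = -11 (A(y) = -8 - 3 = -11)
X(C, r) = 54 (X(C, r) = -2*(-3 + 6*(-4)) = -2*(-3 - 24) = -2*(-27) = 54)
A(-62) - X(-5, -64) = -11 - 1*54 = -11 - 54 = -65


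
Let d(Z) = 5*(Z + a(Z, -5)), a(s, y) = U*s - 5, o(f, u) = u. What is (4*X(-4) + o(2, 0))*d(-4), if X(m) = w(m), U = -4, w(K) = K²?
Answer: 2240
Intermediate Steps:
a(s, y) = -5 - 4*s (a(s, y) = -4*s - 5 = -5 - 4*s)
X(m) = m²
d(Z) = -25 - 15*Z (d(Z) = 5*(Z + (-5 - 4*Z)) = 5*(-5 - 3*Z) = -25 - 15*Z)
(4*X(-4) + o(2, 0))*d(-4) = (4*(-4)² + 0)*(-25 - 15*(-4)) = (4*16 + 0)*(-25 + 60) = (64 + 0)*35 = 64*35 = 2240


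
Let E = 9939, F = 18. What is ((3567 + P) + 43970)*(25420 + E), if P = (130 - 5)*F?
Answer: 1760418533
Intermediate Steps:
P = 2250 (P = (130 - 5)*18 = 125*18 = 2250)
((3567 + P) + 43970)*(25420 + E) = ((3567 + 2250) + 43970)*(25420 + 9939) = (5817 + 43970)*35359 = 49787*35359 = 1760418533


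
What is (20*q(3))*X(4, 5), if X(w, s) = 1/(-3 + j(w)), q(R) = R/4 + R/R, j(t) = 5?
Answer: 35/2 ≈ 17.500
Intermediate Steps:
q(R) = 1 + R/4 (q(R) = R*(¼) + 1 = R/4 + 1 = 1 + R/4)
X(w, s) = ½ (X(w, s) = 1/(-3 + 5) = 1/2 = ½)
(20*q(3))*X(4, 5) = (20*(1 + (¼)*3))*(½) = (20*(1 + ¾))*(½) = (20*(7/4))*(½) = 35*(½) = 35/2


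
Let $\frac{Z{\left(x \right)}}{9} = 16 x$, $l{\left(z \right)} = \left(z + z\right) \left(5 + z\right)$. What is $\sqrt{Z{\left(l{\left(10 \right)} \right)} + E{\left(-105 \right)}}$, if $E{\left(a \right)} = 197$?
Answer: $\sqrt{43397} \approx 208.32$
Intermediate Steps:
$l{\left(z \right)} = 2 z \left(5 + z\right)$
$Z{\left(x \right)} = 144 x$ ($Z{\left(x \right)} = 9 \cdot 16 x = 144 x$)
$\sqrt{Z{\left(l{\left(10 \right)} \right)} + E{\left(-105 \right)}} = \sqrt{144 \cdot 2 \cdot 10 \left(5 + 10\right) + 197} = \sqrt{144 \cdot 2 \cdot 10 \cdot 15 + 197} = \sqrt{144 \cdot 300 + 197} = \sqrt{43200 + 197} = \sqrt{43397}$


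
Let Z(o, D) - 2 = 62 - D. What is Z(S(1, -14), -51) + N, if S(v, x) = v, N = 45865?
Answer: 45980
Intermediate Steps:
Z(o, D) = 64 - D (Z(o, D) = 2 + (62 - D) = 64 - D)
Z(S(1, -14), -51) + N = (64 - 1*(-51)) + 45865 = (64 + 51) + 45865 = 115 + 45865 = 45980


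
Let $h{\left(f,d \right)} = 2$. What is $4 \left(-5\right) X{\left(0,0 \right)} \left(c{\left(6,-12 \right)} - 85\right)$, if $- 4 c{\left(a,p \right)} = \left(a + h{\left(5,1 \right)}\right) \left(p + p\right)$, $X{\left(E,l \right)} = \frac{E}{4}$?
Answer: $0$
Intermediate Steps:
$X{\left(E,l \right)} = \frac{E}{4}$ ($X{\left(E,l \right)} = E \frac{1}{4} = \frac{E}{4}$)
$c{\left(a,p \right)} = - \frac{p \left(2 + a\right)}{2}$ ($c{\left(a,p \right)} = - \frac{\left(a + 2\right) \left(p + p\right)}{4} = - \frac{\left(2 + a\right) 2 p}{4} = - \frac{2 p \left(2 + a\right)}{4} = - \frac{p \left(2 + a\right)}{2}$)
$4 \left(-5\right) X{\left(0,0 \right)} \left(c{\left(6,-12 \right)} - 85\right) = 4 \left(-5\right) \frac{1}{4} \cdot 0 \left(\left(- \frac{1}{2}\right) \left(-12\right) \left(2 + 6\right) - 85\right) = \left(-20\right) 0 \left(\left(- \frac{1}{2}\right) \left(-12\right) 8 - 85\right) = 0 \left(48 - 85\right) = 0 \left(-37\right) = 0$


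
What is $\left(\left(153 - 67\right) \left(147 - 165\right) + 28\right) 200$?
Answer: $-304000$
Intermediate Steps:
$\left(\left(153 - 67\right) \left(147 - 165\right) + 28\right) 200 = \left(86 \left(147 - 165\right) + 28\right) 200 = \left(86 \left(-18\right) + 28\right) 200 = \left(-1548 + 28\right) 200 = \left(-1520\right) 200 = -304000$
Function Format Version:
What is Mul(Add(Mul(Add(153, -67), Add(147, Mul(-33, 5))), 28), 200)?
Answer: -304000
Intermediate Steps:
Mul(Add(Mul(Add(153, -67), Add(147, Mul(-33, 5))), 28), 200) = Mul(Add(Mul(86, Add(147, -165)), 28), 200) = Mul(Add(Mul(86, -18), 28), 200) = Mul(Add(-1548, 28), 200) = Mul(-1520, 200) = -304000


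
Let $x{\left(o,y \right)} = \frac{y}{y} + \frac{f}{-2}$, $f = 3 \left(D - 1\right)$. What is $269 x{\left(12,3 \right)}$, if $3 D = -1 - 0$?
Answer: $807$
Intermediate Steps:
$D = - \frac{1}{3}$ ($D = \frac{-1 - 0}{3} = \frac{-1 + 0}{3} = \frac{1}{3} \left(-1\right) = - \frac{1}{3} \approx -0.33333$)
$f = -4$ ($f = 3 \left(- \frac{1}{3} - 1\right) = 3 \left(- \frac{4}{3}\right) = -4$)
$x{\left(o,y \right)} = 3$ ($x{\left(o,y \right)} = \frac{y}{y} - \frac{4}{-2} = 1 - -2 = 1 + 2 = 3$)
$269 x{\left(12,3 \right)} = 269 \cdot 3 = 807$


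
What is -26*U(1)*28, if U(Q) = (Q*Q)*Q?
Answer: -728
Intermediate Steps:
U(Q) = Q**3 (U(Q) = Q**2*Q = Q**3)
-26*U(1)*28 = -26*1**3*28 = -26*1*28 = -26*28 = -728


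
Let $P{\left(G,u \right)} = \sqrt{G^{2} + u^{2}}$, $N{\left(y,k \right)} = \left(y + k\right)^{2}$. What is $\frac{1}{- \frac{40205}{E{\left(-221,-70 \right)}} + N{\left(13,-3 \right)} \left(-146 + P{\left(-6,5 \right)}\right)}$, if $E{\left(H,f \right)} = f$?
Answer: $- \frac{45066}{630119621} - \frac{19600 \sqrt{61}}{38437296881} \approx -7.5502 \cdot 10^{-5}$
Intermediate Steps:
$N{\left(y,k \right)} = \left(k + y\right)^{2}$
$\frac{1}{- \frac{40205}{E{\left(-221,-70 \right)}} + N{\left(13,-3 \right)} \left(-146 + P{\left(-6,5 \right)}\right)} = \frac{1}{- \frac{40205}{-70} + \left(-3 + 13\right)^{2} \left(-146 + \sqrt{\left(-6\right)^{2} + 5^{2}}\right)} = \frac{1}{\left(-40205\right) \left(- \frac{1}{70}\right) + 10^{2} \left(-146 + \sqrt{36 + 25}\right)} = \frac{1}{\frac{8041}{14} + 100 \left(-146 + \sqrt{61}\right)} = \frac{1}{\frac{8041}{14} - \left(14600 - 100 \sqrt{61}\right)} = \frac{1}{- \frac{196359}{14} + 100 \sqrt{61}}$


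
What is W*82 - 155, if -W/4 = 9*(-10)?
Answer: 29365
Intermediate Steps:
W = 360 (W = -36*(-10) = -4*(-90) = 360)
W*82 - 155 = 360*82 - 155 = 29520 - 155 = 29365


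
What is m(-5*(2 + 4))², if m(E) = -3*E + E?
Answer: 3600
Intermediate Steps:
m(E) = -2*E
m(-5*(2 + 4))² = (-(-10)*(2 + 4))² = (-(-10)*6)² = (-2*(-30))² = 60² = 3600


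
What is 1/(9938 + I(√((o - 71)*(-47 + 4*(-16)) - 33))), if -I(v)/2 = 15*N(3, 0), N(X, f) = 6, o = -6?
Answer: 1/9758 ≈ 0.00010248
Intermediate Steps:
I(v) = -180 (I(v) = -30*6 = -2*90 = -180)
1/(9938 + I(√((o - 71)*(-47 + 4*(-16)) - 33))) = 1/(9938 - 180) = 1/9758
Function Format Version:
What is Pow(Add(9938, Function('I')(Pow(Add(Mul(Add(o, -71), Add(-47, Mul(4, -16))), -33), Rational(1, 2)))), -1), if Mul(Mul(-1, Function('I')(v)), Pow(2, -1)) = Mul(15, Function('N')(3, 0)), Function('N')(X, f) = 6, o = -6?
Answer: Rational(1, 9758) ≈ 0.00010248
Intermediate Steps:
Function('I')(v) = -180 (Function('I')(v) = Mul(-2, Mul(15, 6)) = Mul(-2, 90) = -180)
Pow(Add(9938, Function('I')(Pow(Add(Mul(Add(o, -71), Add(-47, Mul(4, -16))), -33), Rational(1, 2)))), -1) = Pow(Add(9938, -180), -1) = Pow(9758, -1) = Rational(1, 9758)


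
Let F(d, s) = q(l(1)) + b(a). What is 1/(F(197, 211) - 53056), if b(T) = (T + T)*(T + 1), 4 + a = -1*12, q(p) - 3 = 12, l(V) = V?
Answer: -1/52561 ≈ -1.9026e-5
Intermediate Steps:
q(p) = 15 (q(p) = 3 + 12 = 15)
a = -16 (a = -4 - 1*12 = -4 - 12 = -16)
b(T) = 2*T*(1 + T) (b(T) = (2*T)*(1 + T) = 2*T*(1 + T))
F(d, s) = 495 (F(d, s) = 15 + 2*(-16)*(1 - 16) = 15 + 2*(-16)*(-15) = 15 + 480 = 495)
1/(F(197, 211) - 53056) = 1/(495 - 53056) = 1/(-52561) = -1/52561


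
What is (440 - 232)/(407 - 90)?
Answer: 208/317 ≈ 0.65615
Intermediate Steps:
(440 - 232)/(407 - 90) = 208/317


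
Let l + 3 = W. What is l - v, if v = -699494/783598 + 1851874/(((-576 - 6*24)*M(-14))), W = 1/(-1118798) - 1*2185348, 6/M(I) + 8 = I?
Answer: -519517218174805244207/236705726305080 ≈ -2.1948e+6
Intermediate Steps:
M(I) = 6/(-8 + I)
W = -2444962971705/1118798 (W = -1/1118798 - 2185348 = -2444962971705/1118798 ≈ -2.1853e+6)
l = -2444966328099/1118798 (l = -3 - 2444962971705/1118798 = -2444966328099/1118798 ≈ -2.1854e+6)
v = 3990215370533/423142920 (v = -699494/783598 + 1851874/(((-576 - 6*24)*(6/(-8 - 14)))) = -699494*1/783598 + 1851874/(((-576 - 144)*(6/(-22)))) = -349747/391799 + 1851874/((-4320*(-1)/22)) = -349747/391799 + 1851874/((-720*(-3/11))) = -349747/391799 + 1851874/(2160/11) = -349747/391799 + 1851874*(11/2160) = -349747/391799 + 10185307/1080 = 3990215370533/423142920 ≈ 9430.0)
l - v = -2444966328099/1118798 - 1*3990215370533/423142920 = -2444966328099/1118798 - 3990215370533/423142920 = -519517218174805244207/236705726305080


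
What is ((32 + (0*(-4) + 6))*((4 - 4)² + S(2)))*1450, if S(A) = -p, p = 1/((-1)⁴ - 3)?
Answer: 27550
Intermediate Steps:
p = -½ (p = 1/(1 - 3) = 1/(-2) = -½ ≈ -0.50000)
S(A) = ½ (S(A) = -1*(-½) = ½)
((32 + (0*(-4) + 6))*((4 - 4)² + S(2)))*1450 = ((32 + (0*(-4) + 6))*((4 - 4)² + ½))*1450 = ((32 + (0 + 6))*(0² + ½))*1450 = ((32 + 6)*(0 + ½))*1450 = (38*(½))*1450 = 19*1450 = 27550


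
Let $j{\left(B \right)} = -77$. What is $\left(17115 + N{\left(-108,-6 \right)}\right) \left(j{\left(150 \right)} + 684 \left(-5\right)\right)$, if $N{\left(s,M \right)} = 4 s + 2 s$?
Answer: $-57585099$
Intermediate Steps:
$N{\left(s,M \right)} = 6 s$
$\left(17115 + N{\left(-108,-6 \right)}\right) \left(j{\left(150 \right)} + 684 \left(-5\right)\right) = \left(17115 + 6 \left(-108\right)\right) \left(-77 + 684 \left(-5\right)\right) = \left(17115 - 648\right) \left(-77 - 3420\right) = 16467 \left(-3497\right) = -57585099$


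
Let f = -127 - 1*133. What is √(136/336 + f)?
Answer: I*√457926/42 ≈ 16.112*I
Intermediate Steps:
f = -260 (f = -127 - 133 = -260)
√(136/336 + f) = √(136/336 - 260) = √(136*(1/336) - 260) = √(17/42 - 260) = √(-10903/42) = I*√457926/42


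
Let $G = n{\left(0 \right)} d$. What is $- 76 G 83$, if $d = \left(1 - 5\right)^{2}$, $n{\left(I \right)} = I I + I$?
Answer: $0$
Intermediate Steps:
$n{\left(I \right)} = I + I^{2}$ ($n{\left(I \right)} = I^{2} + I = I + I^{2}$)
$d = 16$ ($d = \left(-4\right)^{2} = 16$)
$G = 0$ ($G = 0 \left(1 + 0\right) 16 = 0 \cdot 1 \cdot 16 = 0 \cdot 16 = 0$)
$- 76 G 83 = \left(-76\right) 0 \cdot 83 = 0 \cdot 83 = 0$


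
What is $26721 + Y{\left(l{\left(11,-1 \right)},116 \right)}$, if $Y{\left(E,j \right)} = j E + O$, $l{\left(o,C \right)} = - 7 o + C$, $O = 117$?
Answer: $17790$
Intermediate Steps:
$l{\left(o,C \right)} = C - 7 o$
$Y{\left(E,j \right)} = 117 + E j$ ($Y{\left(E,j \right)} = j E + 117 = E j + 117 = 117 + E j$)
$26721 + Y{\left(l{\left(11,-1 \right)},116 \right)} = 26721 + \left(117 + \left(-1 - 77\right) 116\right) = 26721 + \left(117 - 9048\right) = 26721 - 8931 = 17790$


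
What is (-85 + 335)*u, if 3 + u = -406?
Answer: -102250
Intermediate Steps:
u = -409 (u = -3 - 406 = -409)
(-85 + 335)*u = (-85 + 335)*(-409) = 250*(-409) = -102250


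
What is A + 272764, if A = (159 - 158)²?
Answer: 272765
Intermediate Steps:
A = 1 (A = 1² = 1)
A + 272764 = 1 + 272764 = 272765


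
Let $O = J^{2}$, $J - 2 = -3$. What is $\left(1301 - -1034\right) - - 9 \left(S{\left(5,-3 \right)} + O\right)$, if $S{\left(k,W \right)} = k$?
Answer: $2389$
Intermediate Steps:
$J = -1$ ($J = 2 - 3 = -1$)
$O = 1$ ($O = \left(-1\right)^{2} = 1$)
$\left(1301 - -1034\right) - - 9 \left(S{\left(5,-3 \right)} + O\right) = \left(1301 - -1034\right) - - 9 \left(5 + 1\right) = \left(1301 + 1034\right) - \left(-9\right) 6 = 2335 - -54 = 2335 + 54 = 2389$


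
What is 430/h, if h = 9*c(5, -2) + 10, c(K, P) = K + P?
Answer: 430/37 ≈ 11.622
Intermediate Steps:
h = 37 (h = 9*(5 - 2) + 10 = 9*3 + 10 = 27 + 10 = 37)
430/h = 430/37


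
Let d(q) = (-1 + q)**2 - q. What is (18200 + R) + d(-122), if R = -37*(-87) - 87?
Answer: 36583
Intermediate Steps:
R = 3132 (R = 3219 - 87 = 3132)
(18200 + R) + d(-122) = (18200 + 3132) + ((-1 - 122)**2 - 1*(-122)) = 21332 + ((-123)**2 + 122) = 21332 + (15129 + 122) = 21332 + 15251 = 36583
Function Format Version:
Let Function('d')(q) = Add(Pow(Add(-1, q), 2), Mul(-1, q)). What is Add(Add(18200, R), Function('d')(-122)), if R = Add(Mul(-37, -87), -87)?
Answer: 36583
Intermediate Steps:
R = 3132 (R = Add(3219, -87) = 3132)
Add(Add(18200, R), Function('d')(-122)) = Add(Add(18200, 3132), Add(Pow(Add(-1, -122), 2), Mul(-1, -122))) = Add(21332, Add(Pow(-123, 2), 122)) = Add(21332, Add(15129, 122)) = Add(21332, 15251) = 36583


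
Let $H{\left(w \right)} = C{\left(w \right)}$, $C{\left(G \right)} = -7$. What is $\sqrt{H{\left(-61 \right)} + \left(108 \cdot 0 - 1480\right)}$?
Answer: $i \sqrt{1487} \approx 38.562 i$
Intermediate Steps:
$H{\left(w \right)} = -7$
$\sqrt{H{\left(-61 \right)} + \left(108 \cdot 0 - 1480\right)} = \sqrt{-7 + \left(108 \cdot 0 - 1480\right)} = \sqrt{-7 + \left(0 - 1480\right)} = \sqrt{-7 - 1480} = \sqrt{-1487} = i \sqrt{1487}$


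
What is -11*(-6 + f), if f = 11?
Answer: -55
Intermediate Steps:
-11*(-6 + f) = -11*(-6 + 11) = -11*5 = -55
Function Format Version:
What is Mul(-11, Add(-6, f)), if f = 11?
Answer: -55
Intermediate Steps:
Mul(-11, Add(-6, f)) = Mul(-11, Add(-6, 11)) = Mul(-11, 5) = -55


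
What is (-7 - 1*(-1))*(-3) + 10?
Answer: 28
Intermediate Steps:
(-7 - 1*(-1))*(-3) + 10 = (-7 + 1)*(-3) + 10 = -6*(-3) + 10 = 18 + 10 = 28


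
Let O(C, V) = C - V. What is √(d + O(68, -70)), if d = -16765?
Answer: I*√16627 ≈ 128.95*I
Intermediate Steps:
√(d + O(68, -70)) = √(-16765 + (68 - 1*(-70))) = √(-16765 + (68 + 70)) = √(-16765 + 138) = √(-16627) = I*√16627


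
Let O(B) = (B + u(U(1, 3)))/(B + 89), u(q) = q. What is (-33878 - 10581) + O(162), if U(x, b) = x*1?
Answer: -11159046/251 ≈ -44458.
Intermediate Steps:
U(x, b) = x
O(B) = (1 + B)/(89 + B) (O(B) = (B + 1)/(B + 89) = (1 + B)/(89 + B))
(-33878 - 10581) + O(162) = (-33878 - 10581) + (1 + 162)/(89 + 162) = -44459 + 163/251 = -11159046/251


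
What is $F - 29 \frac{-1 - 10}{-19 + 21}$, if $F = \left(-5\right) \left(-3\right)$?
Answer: $\frac{349}{2} \approx 174.5$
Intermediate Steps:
$F = 15$
$F - 29 \frac{-1 - 10}{-19 + 21} = 15 - 29 \frac{-1 - 10}{-19 + 21} = 15 - 29 \left(- \frac{11}{2}\right) = 15 - 29 \left(\left(-11\right) \frac{1}{2}\right) = 15 - - \frac{319}{2} = 15 + \frac{319}{2} = \frac{349}{2}$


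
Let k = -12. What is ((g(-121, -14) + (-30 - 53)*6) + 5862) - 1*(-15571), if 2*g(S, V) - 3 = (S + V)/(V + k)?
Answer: 1088833/52 ≈ 20939.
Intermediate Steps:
g(S, V) = 3/2 + (S + V)/(2*(-12 + V)) (g(S, V) = 3/2 + ((S + V)/(V - 12))/2 = 3/2 + ((S + V)/(-12 + V))/2 = 3/2 + (S + V)/(2*(-12 + V)))
((g(-121, -14) + (-30 - 53)*6) + 5862) - 1*(-15571) = (((-36 - 121 + 4*(-14))/(2*(-12 - 14)) + (-30 - 53)*6) + 5862) - 1*(-15571) = (((1/2)*(-36 - 121 - 56)/(-26) - 83*6) + 5862) + 15571 = (((1/2)*(-1/26)*(-213) - 498) + 5862) + 15571 = ((213/52 - 498) + 5862) + 15571 = (-25683/52 + 5862) + 15571 = 279141/52 + 15571 = 1088833/52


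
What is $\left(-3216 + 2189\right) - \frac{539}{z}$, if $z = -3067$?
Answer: $- \frac{3149270}{3067} \approx -1026.8$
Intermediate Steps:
$\left(-3216 + 2189\right) - \frac{539}{z} = \left(-3216 + 2189\right) - \frac{539}{-3067} = -1027 - - \frac{539}{3067} = -1027 + \frac{539}{3067} = - \frac{3149270}{3067}$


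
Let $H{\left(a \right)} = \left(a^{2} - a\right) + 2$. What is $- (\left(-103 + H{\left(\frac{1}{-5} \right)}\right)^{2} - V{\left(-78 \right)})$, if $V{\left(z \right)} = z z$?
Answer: $- \frac{2542861}{625} \approx -4068.6$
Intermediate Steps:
$H{\left(a \right)} = 2 + a^{2} - a$
$V{\left(z \right)} = z^{2}$
$- (\left(-103 + H{\left(\frac{1}{-5} \right)}\right)^{2} - V{\left(-78 \right)}) = - (\left(-103 + \left(2 + \left(\frac{1}{-5}\right)^{2} - \frac{1}{-5}\right)\right)^{2} - \left(-78\right)^{2}) = - (\left(-103 + \left(2 + \left(- \frac{1}{5}\right)^{2} - - \frac{1}{5}\right)\right)^{2} - 6084) = - (\left(-103 + \left(2 + \frac{1}{25} + \frac{1}{5}\right)\right)^{2} - 6084) = - (\left(-103 + \frac{56}{25}\right)^{2} - 6084) = - (\left(- \frac{2519}{25}\right)^{2} - 6084) = - (\frac{6345361}{625} - 6084) = \left(-1\right) \frac{2542861}{625} = - \frac{2542861}{625}$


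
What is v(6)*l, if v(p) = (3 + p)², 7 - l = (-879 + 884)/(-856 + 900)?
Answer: 24543/44 ≈ 557.79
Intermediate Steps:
l = 303/44 (l = 7 - (-879 + 884)/(-856 + 900) = 7 - 5/44 = 303/44 ≈ 6.8864)
v(6)*l = (3 + 6)²*(303/44) = 9²*(303/44) = 81*(303/44) = 24543/44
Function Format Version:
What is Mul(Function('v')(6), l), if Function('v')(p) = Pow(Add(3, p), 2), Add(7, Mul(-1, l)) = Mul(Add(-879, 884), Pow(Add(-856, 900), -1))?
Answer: Rational(24543, 44) ≈ 557.79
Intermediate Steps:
l = Rational(303, 44) (l = Add(7, Mul(-1, Mul(Add(-879, 884), Pow(Add(-856, 900), -1)))) = Add(7, Mul(-1, Mul(5, Pow(44, -1)))) = Add(7, Mul(-1, Mul(5, Rational(1, 44)))) = Add(7, Mul(-1, Rational(5, 44))) = Add(7, Rational(-5, 44)) = Rational(303, 44) ≈ 6.8864)
Mul(Function('v')(6), l) = Mul(Pow(Add(3, 6), 2), Rational(303, 44)) = Mul(Pow(9, 2), Rational(303, 44)) = Mul(81, Rational(303, 44)) = Rational(24543, 44)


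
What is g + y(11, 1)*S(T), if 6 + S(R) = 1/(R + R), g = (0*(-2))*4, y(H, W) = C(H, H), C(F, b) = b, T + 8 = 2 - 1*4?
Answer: -1331/20 ≈ -66.550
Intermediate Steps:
T = -10 (T = -8 + (2 - 1*4) = -8 + (2 - 4) = -8 - 2 = -10)
y(H, W) = H
g = 0 (g = 0*4 = 0)
S(R) = -6 + 1/(2*R) (S(R) = -6 + 1/(R + R) = -6 + 1/(2*R))
g + y(11, 1)*S(T) = 0 + 11*(-6 + (1/2)/(-10)) = 0 + 11*(-6 + (1/2)*(-1/10)) = 0 + 11*(-6 - 1/20) = 0 + 11*(-121/20) = 0 - 1331/20 = -1331/20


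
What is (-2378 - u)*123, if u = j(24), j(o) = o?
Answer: -295446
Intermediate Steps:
u = 24
(-2378 - u)*123 = (-2378 - 1*24)*123 = (-2378 - 24)*123 = -2402*123 = -295446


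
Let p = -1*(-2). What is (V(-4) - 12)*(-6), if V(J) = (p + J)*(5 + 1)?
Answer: 144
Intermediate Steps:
p = 2
V(J) = 12 + 6*J (V(J) = (2 + J)*(5 + 1) = (2 + J)*6 = 12 + 6*J)
(V(-4) - 12)*(-6) = ((12 + 6*(-4)) - 12)*(-6) = ((12 - 24) - 12)*(-6) = (-12 - 12)*(-6) = -24*(-6) = 144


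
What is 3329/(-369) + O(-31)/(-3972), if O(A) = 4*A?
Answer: -1098086/122139 ≈ -8.9905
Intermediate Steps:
3329/(-369) + O(-31)/(-3972) = 3329/(-369) + (4*(-31))/(-3972) = 3329*(-1/369) - 124*(-1/3972) = -3329/369 + 31/993 = -1098086/122139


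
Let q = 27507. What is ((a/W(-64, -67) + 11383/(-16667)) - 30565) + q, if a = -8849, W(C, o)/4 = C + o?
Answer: -26565545873/8733508 ≈ -3041.8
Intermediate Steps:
W(C, o) = 4*C + 4*o (W(C, o) = 4*(C + o) = 4*C + 4*o)
((a/W(-64, -67) + 11383/(-16667)) - 30565) + q = ((-8849/(4*(-64) + 4*(-67)) + 11383/(-16667)) - 30565) + 27507 = ((-8849/(-256 - 268) + 11383*(-1/16667)) - 30565) + 27507 = ((-8849/(-524) - 11383/16667) - 30565) + 27507 = ((-8849*(-1/524) - 11383/16667) - 30565) + 27507 = ((8849/524 - 11383/16667) - 30565) + 27507 = (141521591/8733508 - 30565) + 27507 = -266798150429/8733508 + 27507 = -26565545873/8733508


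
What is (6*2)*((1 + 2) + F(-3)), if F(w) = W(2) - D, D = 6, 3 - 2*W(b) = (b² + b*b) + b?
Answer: -78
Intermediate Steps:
W(b) = 3/2 - b² - b/2 (W(b) = 3/2 - ((b² + b*b) + b)/2 = 3/2 - ((b² + b²) + b)/2 = 3/2 - (2*b² + b)/2 = 3/2 - (b + 2*b²)/2 = 3/2 + (-b² - b/2) = 3/2 - b² - b/2)
F(w) = -19/2 (F(w) = (3/2 - 1*2² - ½*2) - 1*6 = (3/2 - 1*4 - 1) - 6 = (3/2 - 4 - 1) - 6 = -7/2 - 6 = -19/2)
(6*2)*((1 + 2) + F(-3)) = (6*2)*((1 + 2) - 19/2) = 12*(3 - 19/2) = 12*(-13/2) = -78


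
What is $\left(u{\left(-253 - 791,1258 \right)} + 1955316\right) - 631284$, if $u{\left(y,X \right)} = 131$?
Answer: $1324163$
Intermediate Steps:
$\left(u{\left(-253 - 791,1258 \right)} + 1955316\right) - 631284 = \left(131 + 1955316\right) - 631284 = 1955447 - 631284 = 1324163$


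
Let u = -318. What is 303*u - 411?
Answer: -96765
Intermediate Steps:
303*u - 411 = 303*(-318) - 411 = -96354 - 411 = -96765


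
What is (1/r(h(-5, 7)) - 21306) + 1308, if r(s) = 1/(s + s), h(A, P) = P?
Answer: -19984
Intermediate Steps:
r(s) = 1/(2*s)
(1/r(h(-5, 7)) - 21306) + 1308 = (1/((1/2)/7) - 21306) + 1308 = (1/((1/2)*(1/7)) - 21306) + 1308 = (1/(1/14) - 21306) + 1308 = (14 - 21306) + 1308 = -21292 + 1308 = -19984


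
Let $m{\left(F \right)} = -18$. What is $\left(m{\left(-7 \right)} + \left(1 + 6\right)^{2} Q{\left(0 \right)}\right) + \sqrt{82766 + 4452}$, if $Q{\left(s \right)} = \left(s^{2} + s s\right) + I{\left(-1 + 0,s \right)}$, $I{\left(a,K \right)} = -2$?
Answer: $-116 + \sqrt{87218} \approx 179.33$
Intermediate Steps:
$Q{\left(s \right)} = -2 + 2 s^{2}$ ($Q{\left(s \right)} = \left(s^{2} + s s\right) - 2 = \left(s^{2} + s^{2}\right) - 2 = 2 s^{2} - 2 = -2 + 2 s^{2}$)
$\left(m{\left(-7 \right)} + \left(1 + 6\right)^{2} Q{\left(0 \right)}\right) + \sqrt{82766 + 4452} = \left(-18 + \left(1 + 6\right)^{2} \left(-2 + 2 \cdot 0^{2}\right)\right) + \sqrt{82766 + 4452} = \left(-18 + 7^{2} \left(-2 + 2 \cdot 0\right)\right) + \sqrt{87218} = \left(-18 + 49 \left(-2 + 0\right)\right) + \sqrt{87218} = \left(-18 + 49 \left(-2\right)\right) + \sqrt{87218} = \left(-18 - 98\right) + \sqrt{87218} = -116 + \sqrt{87218}$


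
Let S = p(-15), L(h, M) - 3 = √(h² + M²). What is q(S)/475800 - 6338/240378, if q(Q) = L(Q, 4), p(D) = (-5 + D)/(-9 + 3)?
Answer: -502483211/19061975400 + √61/713700 ≈ -0.026350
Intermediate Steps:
p(D) = ⅚ - D/6 (p(D) = (-5 + D)/(-6) = (-5 + D)*(-⅙) = ⅚ - D/6)
L(h, M) = 3 + √(M² + h²) (L(h, M) = 3 + √(h² + M²) = 3 + √(M² + h²))
S = 10/3 (S = ⅚ - ⅙*(-15) = ⅚ + 5/2 = 10/3 ≈ 3.3333)
q(Q) = 3 + √(16 + Q²) (q(Q) = 3 + √(4² + Q²) = 3 + √(16 + Q²))
q(S)/475800 - 6338/240378 = (3 + √(16 + (10/3)²))/475800 - 6338/240378 = (3 + √(16 + 100/9))*(1/475800) - 6338*1/240378 = (3 + √(244/9))*(1/475800) - 3169/120189 = (3 + 2*√61/3)*(1/475800) - 3169/120189 = (1/158600 + √61/713700) - 3169/120189 = -502483211/19061975400 + √61/713700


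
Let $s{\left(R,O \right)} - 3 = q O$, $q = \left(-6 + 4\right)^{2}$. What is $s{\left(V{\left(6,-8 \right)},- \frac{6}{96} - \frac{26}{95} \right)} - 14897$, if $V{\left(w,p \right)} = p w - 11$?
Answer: $- \frac{5660231}{380} \approx -14895.0$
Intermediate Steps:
$V{\left(w,p \right)} = -11 + p w$
$q = 4$ ($q = \left(-2\right)^{2} = 4$)
$s{\left(R,O \right)} = 3 + 4 O$
$s{\left(V{\left(6,-8 \right)},- \frac{6}{96} - \frac{26}{95} \right)} - 14897 = \left(3 + 4 \left(- \frac{6}{96} - \frac{26}{95}\right)\right) - 14897 = \left(3 + 4 \left(\left(-6\right) \frac{1}{96} - \frac{26}{95}\right)\right) - 14897 = \left(3 + 4 \left(- \frac{1}{16} - \frac{26}{95}\right)\right) - 14897 = \left(3 + 4 \left(- \frac{511}{1520}\right)\right) - 14897 = \left(3 - \frac{511}{380}\right) - 14897 = \frac{629}{380} - 14897 = - \frac{5660231}{380}$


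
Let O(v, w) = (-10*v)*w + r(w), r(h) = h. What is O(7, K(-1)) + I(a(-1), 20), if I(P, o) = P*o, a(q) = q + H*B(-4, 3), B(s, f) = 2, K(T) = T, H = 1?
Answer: 89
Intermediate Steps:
O(v, w) = w - 10*v*w (O(v, w) = (-10*v)*w + w = -10*v*w + w = w - 10*v*w)
a(q) = 2 + q (a(q) = q + 1*2 = q + 2 = 2 + q)
O(7, K(-1)) + I(a(-1), 20) = -(1 - 10*7) + (2 - 1)*20 = -(1 - 70) + 1*20 = -1*(-69) + 20 = 69 + 20 = 89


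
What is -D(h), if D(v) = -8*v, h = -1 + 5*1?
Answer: 32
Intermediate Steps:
h = 4 (h = -1 + 5 = 4)
-D(h) = -(-8)*4 = -1*(-32) = 32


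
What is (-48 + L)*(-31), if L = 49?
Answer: -31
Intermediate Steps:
(-48 + L)*(-31) = (-48 + 49)*(-31) = 1*(-31) = -31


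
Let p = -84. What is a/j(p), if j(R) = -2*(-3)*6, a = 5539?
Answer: 5539/36 ≈ 153.86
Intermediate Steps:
j(R) = 36 (j(R) = 6*6 = 36)
a/j(p) = 5539/36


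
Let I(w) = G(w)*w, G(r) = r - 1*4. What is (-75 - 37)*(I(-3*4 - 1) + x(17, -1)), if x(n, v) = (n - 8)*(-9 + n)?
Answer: -32816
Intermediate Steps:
x(n, v) = (-9 + n)*(-8 + n) (x(n, v) = (-8 + n)*(-9 + n) = (-9 + n)*(-8 + n))
G(r) = -4 + r (G(r) = r - 4 = -4 + r)
I(w) = w*(-4 + w) (I(w) = (-4 + w)*w = w*(-4 + w))
(-75 - 37)*(I(-3*4 - 1) + x(17, -1)) = (-75 - 37)*((-3*4 - 1)*(-4 + (-3*4 - 1)) + (72 + 17² - 17*17)) = -112*((-12 - 1)*(-4 + (-12 - 1)) + (72 + 289 - 289)) = -112*(-13*(-4 - 13) + 72) = -112*(-13*(-17) + 72) = -112*(221 + 72) = -112*293 = -32816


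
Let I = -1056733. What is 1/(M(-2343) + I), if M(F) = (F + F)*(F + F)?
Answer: 1/20901863 ≈ 4.7843e-8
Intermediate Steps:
M(F) = 4*F**2 (M(F) = (2*F)*(2*F) = 4*F**2)
1/(M(-2343) + I) = 1/(4*(-2343)**2 - 1056733) = 1/(4*5489649 - 1056733) = 1/(21958596 - 1056733) = 1/20901863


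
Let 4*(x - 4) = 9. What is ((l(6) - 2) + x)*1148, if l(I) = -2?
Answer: 2583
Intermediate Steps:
x = 25/4 (x = 4 + (1/4)*9 = 4 + 9/4 = 25/4 ≈ 6.2500)
((l(6) - 2) + x)*1148 = ((-2 - 2) + 25/4)*1148 = (-4 + 25/4)*1148 = (9/4)*1148 = 2583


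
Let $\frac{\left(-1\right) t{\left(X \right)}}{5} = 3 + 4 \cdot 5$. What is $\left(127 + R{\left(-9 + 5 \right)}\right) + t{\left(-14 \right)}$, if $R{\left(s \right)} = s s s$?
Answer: $-52$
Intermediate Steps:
$t{\left(X \right)} = -115$ ($t{\left(X \right)} = - 5 \left(3 + 4 \cdot 5\right) = - 5 \left(3 + 20\right) = \left(-5\right) 23 = -115$)
$R{\left(s \right)} = s^{3}$ ($R{\left(s \right)} = s^{2} s = s^{3}$)
$\left(127 + R{\left(-9 + 5 \right)}\right) + t{\left(-14 \right)} = \left(127 + \left(-9 + 5\right)^{3}\right) - 115 = \left(127 + \left(-4\right)^{3}\right) - 115 = \left(127 - 64\right) - 115 = 63 - 115 = -52$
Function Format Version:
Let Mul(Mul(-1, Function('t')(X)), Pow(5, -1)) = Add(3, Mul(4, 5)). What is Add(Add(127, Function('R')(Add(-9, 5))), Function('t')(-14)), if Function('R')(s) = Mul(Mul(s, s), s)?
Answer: -52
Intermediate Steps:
Function('t')(X) = -115 (Function('t')(X) = Mul(-5, Add(3, Mul(4, 5))) = Mul(-5, Add(3, 20)) = Mul(-5, 23) = -115)
Function('R')(s) = Pow(s, 3) (Function('R')(s) = Mul(Pow(s, 2), s) = Pow(s, 3))
Add(Add(127, Function('R')(Add(-9, 5))), Function('t')(-14)) = Add(Add(127, Pow(Add(-9, 5), 3)), -115) = Add(Add(127, Pow(-4, 3)), -115) = Add(Add(127, -64), -115) = Add(63, -115) = -52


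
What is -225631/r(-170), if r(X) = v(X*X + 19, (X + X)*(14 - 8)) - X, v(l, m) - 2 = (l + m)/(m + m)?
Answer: -920574480/674881 ≈ -1364.1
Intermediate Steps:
v(l, m) = 2 + (l + m)/(2*m) (v(l, m) = 2 + (l + m)/(m + m) = 2 + (l + m)/((2*m)) = 2 + (l + m)*(1/(2*m)) = 2 + (l + m)/(2*m))
r(X) = -X + (19 + X² + 60*X)/(24*X) (r(X) = ((X*X + 19) + 5*((X + X)*(14 - 8)))/(2*(((X + X)*(14 - 8)))) - X = ((X² + 19) + 5*((2*X)*6))/(2*(((2*X)*6))) - X = ((19 + X²) + 5*(12*X))/(2*((12*X))) - X = (1/(12*X))*((19 + X²) + 60*X)/2 - X = (1/(12*X))*(19 + X² + 60*X)/2 - X = (19 + X² + 60*X)/(24*X) - X = -X + (19 + X² + 60*X)/(24*X))
-225631/r(-170) = -225631*(-4080/(19 - 23*(-170)² + 60*(-170))) = -225631*(-4080/(19 - 23*28900 - 10200)) = -225631*(-4080/(19 - 664700 - 10200)) = -225631/((1/24)*(-1/170)*(-674881)) = -225631/674881/4080 = -225631*4080/674881 = -920574480/674881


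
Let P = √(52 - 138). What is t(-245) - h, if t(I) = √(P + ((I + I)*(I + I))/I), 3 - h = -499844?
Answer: -499847 + √(-980 + I*√86) ≈ -4.9985e+5 + 31.305*I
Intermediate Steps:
h = 499847 (h = 3 - 1*(-499844) = 3 + 499844 = 499847)
P = I*√86 (P = √(-86) = I*√86 ≈ 9.2736*I)
t(I) = √(4*I + I*√86) (t(I) = √(I*√86 + ((I + I)*(I + I))/I) = √(I*√86 + ((2*I)*(2*I))/I) = √(I*√86 + (4*I²)/I) = √(I*√86 + 4*I) = √(4*I + I*√86))
t(-245) - h = √(4*(-245) + I*√86) - 1*499847 = √(-980 + I*√86) - 499847 = -499847 + √(-980 + I*√86)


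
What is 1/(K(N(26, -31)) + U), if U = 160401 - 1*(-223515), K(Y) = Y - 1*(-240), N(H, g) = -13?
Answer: 1/384143 ≈ 2.6032e-6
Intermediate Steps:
K(Y) = 240 + Y (K(Y) = Y + 240 = 240 + Y)
U = 383916 (U = 160401 + 223515 = 383916)
1/(K(N(26, -31)) + U) = 1/((240 - 13) + 383916) = 1/(227 + 383916) = 1/384143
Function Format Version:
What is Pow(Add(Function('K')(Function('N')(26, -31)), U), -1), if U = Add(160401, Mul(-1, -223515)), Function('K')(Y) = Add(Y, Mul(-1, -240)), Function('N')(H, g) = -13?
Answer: Rational(1, 384143) ≈ 2.6032e-6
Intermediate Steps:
Function('K')(Y) = Add(240, Y) (Function('K')(Y) = Add(Y, 240) = Add(240, Y))
U = 383916 (U = Add(160401, 223515) = 383916)
Pow(Add(Function('K')(Function('N')(26, -31)), U), -1) = Pow(Add(Add(240, -13), 383916), -1) = Pow(Add(227, 383916), -1) = Pow(384143, -1) = Rational(1, 384143)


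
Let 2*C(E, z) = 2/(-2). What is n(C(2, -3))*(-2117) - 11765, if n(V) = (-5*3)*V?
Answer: -55285/2 ≈ -27643.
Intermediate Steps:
C(E, z) = -1/2 (C(E, z) = (2/(-2))/2 = (2*(-1/2))/2 = (1/2)*(-1) = -1/2)
n(V) = -15*V
n(C(2, -3))*(-2117) - 11765 = -15*(-1/2)*(-2117) - 11765 = (15/2)*(-2117) - 11765 = -31755/2 - 11765 = -55285/2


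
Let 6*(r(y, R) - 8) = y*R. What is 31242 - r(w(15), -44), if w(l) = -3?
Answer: 31212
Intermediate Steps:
r(y, R) = 8 + R*y/6 (r(y, R) = 8 + (y*R)/6 = 8 + (R*y)/6 = 8 + R*y/6)
31242 - r(w(15), -44) = 31242 - (8 + (⅙)*(-44)*(-3)) = 31242 - (8 + 22) = 31242 - 1*30 = 31242 - 30 = 31212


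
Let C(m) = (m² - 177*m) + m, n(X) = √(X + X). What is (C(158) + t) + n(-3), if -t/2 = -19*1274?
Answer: 45568 + I*√6 ≈ 45568.0 + 2.4495*I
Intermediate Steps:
t = 48412 (t = -(-38)*1274 = -2*(-24206) = 48412)
n(X) = √2*√X (n(X) = √(2*X) = √2*√X)
C(m) = m² - 176*m
(C(158) + t) + n(-3) = (158*(-176 + 158) + 48412) + √2*√(-3) = (158*(-18) + 48412) + √2*(I*√3) = (-2844 + 48412) + I*√6 = 45568 + I*√6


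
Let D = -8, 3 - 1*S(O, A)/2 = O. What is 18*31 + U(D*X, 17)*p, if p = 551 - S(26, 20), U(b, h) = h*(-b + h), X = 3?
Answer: 416667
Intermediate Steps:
S(O, A) = 6 - 2*O
U(b, h) = h*(h - b)
p = 597 (p = 551 - (6 - 2*26) = 551 - (6 - 52) = 551 - 1*(-46) = 551 + 46 = 597)
18*31 + U(D*X, 17)*p = 18*31 + (17*(17 - (-8)*3))*597 = 558 + (17*(17 - 1*(-24)))*597 = 558 + (17*(17 + 24))*597 = 558 + (17*41)*597 = 558 + 697*597 = 558 + 416109 = 416667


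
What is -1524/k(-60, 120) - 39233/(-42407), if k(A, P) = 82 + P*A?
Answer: 171944381/150926513 ≈ 1.1393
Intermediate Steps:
k(A, P) = 82 + A*P
-1524/k(-60, 120) - 39233/(-42407) = -1524/(82 - 60*120) - 39233/(-42407) = -1524/(82 - 7200) - 39233*(-1/42407) = -1524/(-7118) + 39233/42407 = -1524*(-1/7118) + 39233/42407 = 762/3559 + 39233/42407 = 171944381/150926513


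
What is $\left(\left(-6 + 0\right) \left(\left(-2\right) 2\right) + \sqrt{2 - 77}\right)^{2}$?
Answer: $501 + 240 i \sqrt{3} \approx 501.0 + 415.69 i$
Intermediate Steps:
$\left(\left(-6 + 0\right) \left(\left(-2\right) 2\right) + \sqrt{2 - 77}\right)^{2} = \left(\left(-6\right) \left(-4\right) + \sqrt{-75}\right)^{2} = \left(24 + 5 i \sqrt{3}\right)^{2}$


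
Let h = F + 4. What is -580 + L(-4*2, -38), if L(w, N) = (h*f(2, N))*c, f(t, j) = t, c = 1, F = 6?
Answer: -560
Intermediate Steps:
h = 10 (h = 6 + 4 = 10)
L(w, N) = 20 (L(w, N) = (10*2)*1 = 20*1 = 20)
-580 + L(-4*2, -38) = -580 + 20 = -560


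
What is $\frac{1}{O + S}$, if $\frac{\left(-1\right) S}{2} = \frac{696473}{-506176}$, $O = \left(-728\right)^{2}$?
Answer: $\frac{253088}{134133287065} \approx 1.8868 \cdot 10^{-6}$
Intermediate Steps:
$O = 529984$
$S = \frac{696473}{253088}$ ($S = - 2 \frac{696473}{-506176} = - 2 \cdot 696473 \left(- \frac{1}{506176}\right) = \left(-2\right) \left(- \frac{696473}{506176}\right) = \frac{696473}{253088} \approx 2.7519$)
$\frac{1}{O + S} = \frac{1}{529984 + \frac{696473}{253088}} = \frac{1}{\frac{134133287065}{253088}} = \frac{253088}{134133287065}$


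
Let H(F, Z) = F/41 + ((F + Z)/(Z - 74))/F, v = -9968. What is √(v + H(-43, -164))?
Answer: I*√1755145564834354/419594 ≈ 99.845*I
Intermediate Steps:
H(F, Z) = F/41 + (F + Z)/(F*(-74 + Z)) (H(F, Z) = F*(1/41) + ((F + Z)/(-74 + Z))/F = F/41 + ((F + Z)/(-74 + Z))/F = F/41 + (F + Z)/(F*(-74 + Z)))
√(v + H(-43, -164)) = √(-9968 + (-43 - 164 - 74/41*(-43)² + (1/41)*(-164)*(-43)²)/((-43)*(-74 - 164))) = √(-9968 - 1/43*(-43 - 164 - 74/41*1849 + (1/41)*(-164)*1849)/(-238)) = √(-9968 - 1/43*(-1/238)*(-43 - 164 - 136826/41 - 7396)) = √(-9968 - 1/43*(-1/238)*(-448549/41)) = √(-9968 - 448549/419594) = √(-4182961541/419594) = I*√1755145564834354/419594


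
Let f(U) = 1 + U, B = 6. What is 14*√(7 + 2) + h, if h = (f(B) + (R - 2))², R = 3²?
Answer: 238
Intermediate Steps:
R = 9
h = 196 (h = ((1 + 6) + (9 - 2))² = (7 + 7)² = 14² = 196)
14*√(7 + 2) + h = 14*√(7 + 2) + 196 = 14*√9 + 196 = 14*3 + 196 = 42 + 196 = 238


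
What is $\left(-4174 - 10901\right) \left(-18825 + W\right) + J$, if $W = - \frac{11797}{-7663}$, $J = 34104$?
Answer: $\frac{2174742322302}{7663} \approx 2.838 \cdot 10^{8}$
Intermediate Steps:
$W = \frac{11797}{7663}$ ($W = \left(-11797\right) \left(- \frac{1}{7663}\right) = \frac{11797}{7663} \approx 1.5395$)
$\left(-4174 - 10901\right) \left(-18825 + W\right) + J = \left(-4174 - 10901\right) \left(-18825 + \frac{11797}{7663}\right) + 34104 = \left(-15075\right) \left(- \frac{144244178}{7663}\right) + 34104 = \frac{2174480983350}{7663} + 34104 = \frac{2174742322302}{7663}$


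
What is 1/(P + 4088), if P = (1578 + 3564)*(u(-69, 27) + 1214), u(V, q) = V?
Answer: 1/5891678 ≈ 1.6973e-7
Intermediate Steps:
P = 5887590 (P = (1578 + 3564)*(-69 + 1214) = 5142*1145 = 5887590)
1/(P + 4088) = 1/(5887590 + 4088) = 1/5891678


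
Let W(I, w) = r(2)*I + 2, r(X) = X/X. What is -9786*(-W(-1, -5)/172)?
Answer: 4893/86 ≈ 56.895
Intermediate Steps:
r(X) = 1
W(I, w) = 2 + I (W(I, w) = 1*I + 2 = I + 2 = 2 + I)
-9786*(-W(-1, -5)/172) = -9786/(-172/(2 - 1)) = -9786/(-172/1) = -9786/(1*(-172)) = -9786/(-172) = -9786*(-1/172) = 4893/86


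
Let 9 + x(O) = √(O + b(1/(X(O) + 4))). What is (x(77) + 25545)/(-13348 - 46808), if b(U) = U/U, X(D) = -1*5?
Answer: -2128/5013 - √78/60156 ≈ -0.42464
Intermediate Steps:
X(D) = -5
b(U) = 1
x(O) = -9 + √(1 + O) (x(O) = -9 + √(O + 1) = -9 + √(1 + O))
(x(77) + 25545)/(-13348 - 46808) = ((-9 + √(1 + 77)) + 25545)/(-13348 - 46808) = ((-9 + √78) + 25545)/(-60156) = (25536 + √78)*(-1/60156) = -2128/5013 - √78/60156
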